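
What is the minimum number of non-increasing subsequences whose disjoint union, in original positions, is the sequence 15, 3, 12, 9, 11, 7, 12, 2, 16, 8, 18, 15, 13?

Place each on the leftmost legal pile:
15 → new pile 1 (tops now [15])
3 → pile 1 (tops now [3])
12 → new pile 2 (tops now [3, 12])
9 → pile 2 (tops now [3, 9])
11 → new pile 3 (tops now [3, 9, 11])
7 → pile 2 (tops now [3, 7, 11])
12 → new pile 4 (tops now [3, 7, 11, 12])
2 → pile 1 (tops now [2, 7, 11, 12])
16 → new pile 5 (tops now [2, 7, 11, 12, 16])
8 → pile 3 (tops now [2, 7, 8, 12, 16])
18 → new pile 6 (tops now [2, 7, 8, 12, 16, 18])
15 → pile 5 (tops now [2, 7, 8, 12, 15, 18])
13 → pile 5 (tops now [2, 7, 8, 12, 13, 18])
Six piles.

6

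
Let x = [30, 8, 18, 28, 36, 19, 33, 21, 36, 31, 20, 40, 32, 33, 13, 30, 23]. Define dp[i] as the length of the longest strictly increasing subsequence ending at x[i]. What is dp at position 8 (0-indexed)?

dp[i] = 1 + max{dp[j] : j<i, x[j]<x[i]} (or 1 if no such j):
i:      0  1  2  3  4  5  6  7  8  9 10 11 12 13 14 15 16
x[i]:  30  8 18 28 36 19 33 21 36 31 20 40 32 33 13 30 23
dp:     1  1  2  3  4  3  4  4  5  5  4  6  6  7  2  5  5
At index 8 the value is 5.

5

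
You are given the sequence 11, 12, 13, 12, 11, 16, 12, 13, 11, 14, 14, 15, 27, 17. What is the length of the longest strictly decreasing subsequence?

Negate each value so 'decreasing' becomes 'increasing', then run patience tails on the negated sequence:
-11 → extends → [-11]
-12 → replaces -11 → [-12]
-13 → replaces -12 → [-13]
-12 → extends → [-13, -12]
-11 → extends → [-13, -12, -11]
-16 → replaces -13 → [-16, -12, -11]
-12 → already a tail → [-16, -12, -11]
-13 → replaces -12 → [-16, -13, -11]
-11 → already a tail → [-16, -13, -11]
-14 → replaces -13 → [-16, -14, -11]
-14 → already a tail → [-16, -14, -11]
-15 → replaces -14 → [-16, -15, -11]
-27 → replaces -16 → [-27, -15, -11]
-17 → replaces -15 → [-27, -17, -11]
Three tails, so the longest strictly decreasing subsequence of the original has length 3.

3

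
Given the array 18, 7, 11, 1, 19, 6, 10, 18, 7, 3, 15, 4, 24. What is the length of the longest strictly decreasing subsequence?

Negate each value so 'decreasing' becomes 'increasing', then run patience tails on the negated sequence:
-18 → extends → [-18]
-7 → extends → [-18, -7]
-11 → replaces -7 → [-18, -11]
-1 → extends → [-18, -11, -1]
-19 → replaces -18 → [-19, -11, -1]
-6 → replaces -1 → [-19, -11, -6]
-10 → replaces -6 → [-19, -11, -10]
-18 → replaces -11 → [-19, -18, -10]
-7 → extends → [-19, -18, -10, -7]
-3 → extends → [-19, -18, -10, -7, -3]
-15 → replaces -10 → [-19, -18, -15, -7, -3]
-4 → replaces -3 → [-19, -18, -15, -7, -4]
-24 → replaces -19 → [-24, -18, -15, -7, -4]
Five tails, so the longest strictly decreasing subsequence of the original has length 5.

5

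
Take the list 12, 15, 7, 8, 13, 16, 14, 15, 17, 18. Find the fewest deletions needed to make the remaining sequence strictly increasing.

Fewest deletions = n − (longest strictly increasing subsequence).
i:      1  2  3  4  5  6  7  8  9 10
a[i]:  12 15  7  8 13 16 14 15 17 18
dp:     1  2  1  2  3  4  4  5  6  7
max dp = 7, so deletions = 10 − 7 = 3.

3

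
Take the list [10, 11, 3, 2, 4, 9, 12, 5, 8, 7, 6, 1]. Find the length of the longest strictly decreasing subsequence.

6

Negate each value so 'decreasing' becomes 'increasing', then run patience tails on the negated sequence:
-10 → extends → [-10]
-11 → replaces -10 → [-11]
-3 → extends → [-11, -3]
-2 → extends → [-11, -3, -2]
-4 → replaces -3 → [-11, -4, -2]
-9 → replaces -4 → [-11, -9, -2]
-12 → replaces -11 → [-12, -9, -2]
-5 → replaces -2 → [-12, -9, -5]
-8 → replaces -5 → [-12, -9, -8]
-7 → extends → [-12, -9, -8, -7]
-6 → extends → [-12, -9, -8, -7, -6]
-1 → extends → [-12, -9, -8, -7, -6, -1]
Six tails, so the longest strictly decreasing subsequence of the original has length 6.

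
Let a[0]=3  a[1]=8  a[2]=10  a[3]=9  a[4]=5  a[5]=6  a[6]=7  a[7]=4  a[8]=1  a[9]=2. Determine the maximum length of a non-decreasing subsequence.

4

Track the smallest tail for each achievable length (allowing ties):
3 → extends → [3]
8 → extends → [3, 8]
10 → extends → [3, 8, 10]
9 → replaces 10 → [3, 8, 9]
5 → replaces 8 → [3, 5, 9]
6 → replaces 9 → [3, 5, 6]
7 → extends → [3, 5, 6, 7]
4 → replaces 5 → [3, 4, 6, 7]
1 → replaces 3 → [1, 4, 6, 7]
2 → replaces 4 → [1, 2, 6, 7]
Four tails, so the longest non-decreasing subsequence has length 4 (e.g. 3, 5, 6, 7).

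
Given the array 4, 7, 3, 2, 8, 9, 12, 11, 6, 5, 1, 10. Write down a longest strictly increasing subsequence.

4, 7, 8, 9, 12

Patience tails give the LIS length; then backtrack through the dp parents:
4 → extends → [4]
7 → extends → [4, 7]
3 → replaces 4 → [3, 7]
2 → replaces 3 → [2, 7]
8 → extends → [2, 7, 8]
9 → extends → [2, 7, 8, 9]
12 → extends → [2, 7, 8, 9, 12]
11 → replaces 12 → [2, 7, 8, 9, 11]
6 → replaces 7 → [2, 6, 8, 9, 11]
5 → replaces 6 → [2, 5, 8, 9, 11]
1 → replaces 2 → [1, 5, 8, 9, 11]
10 → replaces 11 → [1, 5, 8, 9, 10]
Length 5; one witness is 4, 7, 8, 9, 12.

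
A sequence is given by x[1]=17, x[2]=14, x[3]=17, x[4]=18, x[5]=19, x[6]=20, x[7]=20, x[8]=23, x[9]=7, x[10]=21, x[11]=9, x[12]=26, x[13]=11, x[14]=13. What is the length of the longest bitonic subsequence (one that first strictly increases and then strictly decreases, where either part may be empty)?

8

inc[i] = longest strictly increasing subsequence ending at i; dec[i] = longest strictly decreasing subsequence starting at i:
i:      1  2  3  4  5  6  7  8  9 10 11 12 13 14
x[i]:  17 14 17 18 19 20 20 23  7 21  9 26 11 13
inc:    1  1  2  3  4  5  5  6  1  6  2  7  3  4
dec:    3  2  2  2  2  2  2  3  1  2  1  2  1  1
Best peak at i=8 (value 23): inc=6, dec=3, length 6+3−1 = 8.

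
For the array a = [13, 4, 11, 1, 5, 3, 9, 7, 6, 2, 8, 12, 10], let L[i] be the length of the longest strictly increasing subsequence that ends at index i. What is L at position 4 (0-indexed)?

2

dp[i] = 1 + max{dp[j] : j<i, a[j]<a[i]} (or 1 if no such j):
i:      0  1  2  3  4  5  6  7  8  9 10 11 12
a[i]:  13  4 11  1  5  3  9  7  6  2  8 12 10
dp:     1  1  2  1  2  2  3  3  3  2  4  5  5
At index 4 the value is 2.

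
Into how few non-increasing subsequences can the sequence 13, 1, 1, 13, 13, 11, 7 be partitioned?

2

Place each on the leftmost legal pile:
13 → new pile 1 (tops now [13])
1 → pile 1 (tops now [1])
1 → pile 1 (tops now [1])
13 → new pile 2 (tops now [1, 13])
13 → pile 2 (tops now [1, 13])
11 → pile 2 (tops now [1, 11])
7 → pile 2 (tops now [1, 7])
Two piles.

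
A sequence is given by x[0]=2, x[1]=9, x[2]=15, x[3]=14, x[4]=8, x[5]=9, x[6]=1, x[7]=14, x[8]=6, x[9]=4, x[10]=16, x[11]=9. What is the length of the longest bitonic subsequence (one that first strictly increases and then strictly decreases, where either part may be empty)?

inc[i] = longest strictly increasing subsequence ending at i; dec[i] = longest strictly decreasing subsequence starting at i:
i:      0  1  2  3  4  5  6  7  8  9 10 11
x[i]:   2  9 15 14  8  9  1 14  6  4 16  9
inc:    1  2  3  3  2  3  1  4  2  2  5  3
dec:    2  4  5  4  3  3  1  3  2  1  2  1
Best peak at i=2 (value 15): inc=3, dec=5, length 3+5−1 = 7.

7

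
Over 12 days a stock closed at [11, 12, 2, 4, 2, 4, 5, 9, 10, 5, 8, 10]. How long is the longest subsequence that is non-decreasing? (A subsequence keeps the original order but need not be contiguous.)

Track the smallest tail for each achievable length (allowing ties):
11 → extends → [11]
12 → extends → [11, 12]
2 → replaces 11 → [2, 12]
4 → replaces 12 → [2, 4]
2 → replaces 4 → [2, 2]
4 → extends → [2, 2, 4]
5 → extends → [2, 2, 4, 5]
9 → extends → [2, 2, 4, 5, 9]
10 → extends → [2, 2, 4, 5, 9, 10]
5 → replaces 9 → [2, 2, 4, 5, 5, 10]
8 → replaces 10 → [2, 2, 4, 5, 5, 8]
10 → extends → [2, 2, 4, 5, 5, 8, 10]
Seven tails, so the longest non-decreasing subsequence has length 7 (e.g. 2, 4, 4, 5, 9, 10, 10).

7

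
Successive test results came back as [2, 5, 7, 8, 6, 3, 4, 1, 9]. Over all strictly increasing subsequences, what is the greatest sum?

Let S[i] be the best sum of a strictly increasing subsequence ending at i:
i:      1  2  3  4  5  6  7  8  9
a[i]:   2  5  7  8  6  3  4  1  9
S:      2  7 14 22 13  5  9  1 31
Maximum is 31 (e.g. 2 + 5 + 7 + 8 + 9).

31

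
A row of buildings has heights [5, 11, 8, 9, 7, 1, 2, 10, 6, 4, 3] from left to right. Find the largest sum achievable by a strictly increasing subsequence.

32

Let S[i] be the best sum of a strictly increasing subsequence ending at i:
i:      1  2  3  4  5  6  7  8  9 10 11
a[i]:   5 11  8  9  7  1  2 10  6  4  3
S:      5 16 13 22 12  1  3 32 11  7  6
Maximum is 32 (e.g. 5 + 8 + 9 + 10).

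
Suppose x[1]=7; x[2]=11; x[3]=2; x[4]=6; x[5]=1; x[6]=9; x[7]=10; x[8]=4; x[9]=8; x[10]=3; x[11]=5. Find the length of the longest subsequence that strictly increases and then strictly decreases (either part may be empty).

6

inc[i] = longest strictly increasing subsequence ending at i; dec[i] = longest strictly decreasing subsequence starting at i:
i:      1  2  3  4  5  6  7  8  9 10 11
x[i]:   7 11  2  6  1  9 10  4  8  3  5
inc:    1  2  1  2  1  3  4  2  3  2  3
dec:    4  4  2  3  1  3  3  2  2  1  1
Best peak at i=7 (value 10): inc=4, dec=3, length 4+3−1 = 6.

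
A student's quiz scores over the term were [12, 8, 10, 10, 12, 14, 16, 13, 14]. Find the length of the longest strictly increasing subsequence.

Let dp[i] be the length of the longest such subsequence ending at index i:
i:      1  2  3  4  5  6  7  8  9
a[i]:  12  8 10 10 12 14 16 13 14
dp:     1  1  2  2  3  4  5  4  5
Maximum dp value is 5.

5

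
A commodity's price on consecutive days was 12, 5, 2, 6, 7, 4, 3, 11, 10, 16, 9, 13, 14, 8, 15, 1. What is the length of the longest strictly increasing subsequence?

7

Let dp[i] be the length of the longest such subsequence ending at index i:
i:      1  2  3  4  5  6  7  8  9 10 11 12 13 14 15 16
a[i]:  12  5  2  6  7  4  3 11 10 16  9 13 14  8 15  1
dp:     1  1  1  2  3  2  2  4  4  5  4  5  6  4  7  1
Maximum dp value is 7.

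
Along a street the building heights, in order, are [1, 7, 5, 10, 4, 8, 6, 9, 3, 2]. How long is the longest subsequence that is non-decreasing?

4

Let dp[i] be the length of the longest such subsequence ending at index i:
i:      1  2  3  4  5  6  7  8  9 10
a[i]:   1  7  5 10  4  8  6  9  3  2
dp:     1  2  2  3  2  3  3  4  2  2
Maximum dp value is 4.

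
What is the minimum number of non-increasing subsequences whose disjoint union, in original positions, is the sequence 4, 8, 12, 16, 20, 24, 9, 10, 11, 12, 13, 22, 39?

9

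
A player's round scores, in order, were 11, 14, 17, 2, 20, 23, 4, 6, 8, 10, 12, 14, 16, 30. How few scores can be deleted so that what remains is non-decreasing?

Fewest deletions = n − (longest non-decreasing subsequence).
Patience tails:
11 → extends → [11]
14 → extends → [11, 14]
17 → extends → [11, 14, 17]
2 → replaces 11 → [2, 14, 17]
20 → extends → [2, 14, 17, 20]
23 → extends → [2, 14, 17, 20, 23]
4 → replaces 14 → [2, 4, 17, 20, 23]
6 → replaces 17 → [2, 4, 6, 20, 23]
8 → replaces 20 → [2, 4, 6, 8, 23]
10 → replaces 23 → [2, 4, 6, 8, 10]
12 → extends → [2, 4, 6, 8, 10, 12]
14 → extends → [2, 4, 6, 8, 10, 12, 14]
16 → extends → [2, 4, 6, 8, 10, 12, 14, 16]
30 → extends → [2, 4, 6, 8, 10, 12, 14, 16, 30]
Longest non-decreasing subsequence has length 9, so deletions = 14 − 9 = 5.

5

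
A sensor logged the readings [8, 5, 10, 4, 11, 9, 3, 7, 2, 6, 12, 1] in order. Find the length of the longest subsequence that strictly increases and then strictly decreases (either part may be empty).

inc[i] = longest strictly increasing subsequence ending at i; dec[i] = longest strictly decreasing subsequence starting at i:
i:      1  2  3  4  5  6  7  8  9 10 11 12
a[i]:   8  5 10  4 11  9  3  7  2  6 12  1
inc:    1  1  2  1  3  2  1  2  1  2  4  1
dec:    6  5  5  4  5  4  3  3  2  2  2  1
Best peak at i=5 (value 11): inc=3, dec=5, length 3+5−1 = 7.

7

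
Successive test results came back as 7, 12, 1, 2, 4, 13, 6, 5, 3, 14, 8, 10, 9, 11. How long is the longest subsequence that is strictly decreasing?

4

Negate each value so 'decreasing' becomes 'increasing', then run patience tails on the negated sequence:
-7 → extends → [-7]
-12 → replaces -7 → [-12]
-1 → extends → [-12, -1]
-2 → replaces -1 → [-12, -2]
-4 → replaces -2 → [-12, -4]
-13 → replaces -12 → [-13, -4]
-6 → replaces -4 → [-13, -6]
-5 → extends → [-13, -6, -5]
-3 → extends → [-13, -6, -5, -3]
-14 → replaces -13 → [-14, -6, -5, -3]
-8 → replaces -6 → [-14, -8, -5, -3]
-10 → replaces -8 → [-14, -10, -5, -3]
-9 → replaces -5 → [-14, -10, -9, -3]
-11 → replaces -10 → [-14, -11, -9, -3]
Four tails, so the longest strictly decreasing subsequence of the original has length 4.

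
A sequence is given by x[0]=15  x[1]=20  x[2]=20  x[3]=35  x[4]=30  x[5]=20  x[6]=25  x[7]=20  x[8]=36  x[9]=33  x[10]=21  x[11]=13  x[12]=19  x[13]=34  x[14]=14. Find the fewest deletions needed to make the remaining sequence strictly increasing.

Fewest deletions = n − (longest strictly increasing subsequence).
i:      0  1  2  3  4  5  6  7  8  9 10 11 12 13 14
x[i]:  15 20 20 35 30 20 25 20 36 33 21 13 19 34 14
dp:     1  2  2  3  3  2  3  2  4  4  3  1  2  5  2
max dp = 5, so deletions = 15 − 5 = 10.

10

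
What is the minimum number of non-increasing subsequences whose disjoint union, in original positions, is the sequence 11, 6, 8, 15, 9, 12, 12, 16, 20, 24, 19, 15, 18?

7

The minimum number of non-increasing subsequences covering a sequence equals the length of its longest strictly increasing subsequence.
LIS length is 7 (e.g. 6, 8, 9, 12, 16, 20, 24), so 7 piles are needed.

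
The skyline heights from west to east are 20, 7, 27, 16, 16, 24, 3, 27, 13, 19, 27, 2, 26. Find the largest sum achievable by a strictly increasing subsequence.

Let S[i] be the best sum of a strictly increasing subsequence ending at i:
i:      1  2  3  4  5  6  7  8  9 10 11 12 13
a[i]:  20  7 27 16 16 24  3 27 13 19 27  2 26
S:     20  7 47 23 23 47  3 74 20 42 74  2 73
Maximum is 74 (e.g. 7 + 16 + 24 + 27).

74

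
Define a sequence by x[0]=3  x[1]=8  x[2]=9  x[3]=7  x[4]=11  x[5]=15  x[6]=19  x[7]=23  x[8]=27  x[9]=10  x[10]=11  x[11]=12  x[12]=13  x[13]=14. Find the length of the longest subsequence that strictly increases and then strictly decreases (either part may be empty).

inc[i] = longest strictly increasing subsequence ending at i; dec[i] = longest strictly decreasing subsequence starting at i:
i:      0  1  2  3  4  5  6  7  8  9 10 11 12 13
x[i]:   3  8  9  7 11 15 19 23 27 10 11 12 13 14
inc:    1  2  3  2  4  5  6  7  8  4  5  6  7  8
dec:    1  2  2  1  2  2  2  2  2  1  1  1  1  1
Best peak at i=8 (value 27): inc=8, dec=2, length 8+2−1 = 9.

9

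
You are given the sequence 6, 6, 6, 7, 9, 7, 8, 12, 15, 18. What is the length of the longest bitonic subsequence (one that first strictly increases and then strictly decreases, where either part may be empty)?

inc[i] = longest strictly increasing subsequence ending at i; dec[i] = longest strictly decreasing subsequence starting at i:
i:      1  2  3  4  5  6  7  8  9 10
a[i]:   6  6  6  7  9  7  8 12 15 18
inc:    1  1  1  2  3  2  3  4  5  6
dec:    1  1  1  1  2  1  1  1  1  1
Best peak at i=10 (value 18): inc=6, dec=1, length 6+1−1 = 6.

6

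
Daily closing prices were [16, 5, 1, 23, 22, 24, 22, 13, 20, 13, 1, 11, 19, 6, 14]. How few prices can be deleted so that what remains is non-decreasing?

11

Fewest deletions = n − (longest non-decreasing subsequence).
i:      1  2  3  4  5  6  7  8  9 10 11 12 13 14 15
a[i]:  16  5  1 23 22 24 22 13 20 13  1 11 19  6 14
dp:     1  1  1  2  2  3  3  2  3  3  2  3  4  3  4
max dp = 4, so deletions = 15 − 4 = 11.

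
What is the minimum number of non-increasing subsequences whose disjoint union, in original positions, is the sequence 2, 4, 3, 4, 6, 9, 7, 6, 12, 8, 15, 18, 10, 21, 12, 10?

9

Place each on the leftmost legal pile:
2 → new pile 1 (tops now [2])
4 → new pile 2 (tops now [2, 4])
3 → pile 2 (tops now [2, 3])
4 → new pile 3 (tops now [2, 3, 4])
6 → new pile 4 (tops now [2, 3, 4, 6])
9 → new pile 5 (tops now [2, 3, 4, 6, 9])
7 → pile 5 (tops now [2, 3, 4, 6, 7])
6 → pile 4 (tops now [2, 3, 4, 6, 7])
12 → new pile 6 (tops now [2, 3, 4, 6, 7, 12])
8 → pile 6 (tops now [2, 3, 4, 6, 7, 8])
15 → new pile 7 (tops now [2, 3, 4, 6, 7, 8, 15])
18 → new pile 8 (tops now [2, 3, 4, 6, 7, 8, 15, 18])
10 → pile 7 (tops now [2, 3, 4, 6, 7, 8, 10, 18])
21 → new pile 9 (tops now [2, 3, 4, 6, 7, 8, 10, 18, 21])
12 → pile 8 (tops now [2, 3, 4, 6, 7, 8, 10, 12, 21])
10 → pile 7 (tops now [2, 3, 4, 6, 7, 8, 10, 12, 21])
Nine piles.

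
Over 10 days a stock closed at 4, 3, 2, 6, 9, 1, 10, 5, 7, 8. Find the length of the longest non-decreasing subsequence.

4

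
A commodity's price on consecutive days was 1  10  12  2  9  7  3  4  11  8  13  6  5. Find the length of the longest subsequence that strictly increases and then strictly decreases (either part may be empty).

inc[i] = longest strictly increasing subsequence ending at i; dec[i] = longest strictly decreasing subsequence starting at i:
i:      1  2  3  4  5  6  7  8  9 10 11 12 13
a[i]:   1 10 12  2  9  7  3  4 11  8 13  6  5
inc:    1  2  3  2  3  3  3  4  5  5  6  5  5
dec:    1  5  5  1  4  3  1  1  4  3  3  2  1
Best peak at i=9 (value 11): inc=5, dec=4, length 5+4−1 = 8.

8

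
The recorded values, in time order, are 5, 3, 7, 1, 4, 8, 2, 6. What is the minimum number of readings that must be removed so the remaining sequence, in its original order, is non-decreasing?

Fewest deletions = n − (longest non-decreasing subsequence).
i:     1 2 3 4 5 6 7 8
a[i]:  5 3 7 1 4 8 2 6
dp:    1 1 2 1 2 3 2 3
max dp = 3, so deletions = 8 − 3 = 5.

5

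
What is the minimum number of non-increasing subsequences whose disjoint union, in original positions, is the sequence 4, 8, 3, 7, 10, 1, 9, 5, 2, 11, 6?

4

Place each on the leftmost legal pile:
4 → new pile 1 (tops now [4])
8 → new pile 2 (tops now [4, 8])
3 → pile 1 (tops now [3, 8])
7 → pile 2 (tops now [3, 7])
10 → new pile 3 (tops now [3, 7, 10])
1 → pile 1 (tops now [1, 7, 10])
9 → pile 3 (tops now [1, 7, 9])
5 → pile 2 (tops now [1, 5, 9])
2 → pile 2 (tops now [1, 2, 9])
11 → new pile 4 (tops now [1, 2, 9, 11])
6 → pile 3 (tops now [1, 2, 6, 11])
Four piles.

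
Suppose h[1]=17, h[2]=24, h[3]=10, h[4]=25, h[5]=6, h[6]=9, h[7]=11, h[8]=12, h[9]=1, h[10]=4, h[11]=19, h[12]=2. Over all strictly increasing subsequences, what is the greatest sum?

Let S[i] be the best sum of a strictly increasing subsequence ending at i:
i:      1  2  3  4  5  6  7  8  9 10 11 12
h[i]:  17 24 10 25  6  9 11 12  1  4 19  2
S:     17 41 10 66  6 15 26 38  1  5 57  3
Maximum is 66 (e.g. 17 + 24 + 25).

66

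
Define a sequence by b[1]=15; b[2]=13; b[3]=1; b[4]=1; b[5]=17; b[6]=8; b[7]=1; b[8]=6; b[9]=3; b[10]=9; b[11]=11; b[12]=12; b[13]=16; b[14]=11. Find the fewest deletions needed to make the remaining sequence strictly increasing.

8

Fewest deletions = n − (longest strictly increasing subsequence).
Patience tails:
15 → extends → [15]
13 → replaces 15 → [13]
1 → replaces 13 → [1]
1 → already a tail → [1]
17 → extends → [1, 17]
8 → replaces 17 → [1, 8]
1 → already a tail → [1, 8]
6 → replaces 8 → [1, 6]
3 → replaces 6 → [1, 3]
9 → extends → [1, 3, 9]
11 → extends → [1, 3, 9, 11]
12 → extends → [1, 3, 9, 11, 12]
16 → extends → [1, 3, 9, 11, 12, 16]
11 → already a tail → [1, 3, 9, 11, 12, 16]
Longest strictly increasing subsequence has length 6, so deletions = 14 − 6 = 8.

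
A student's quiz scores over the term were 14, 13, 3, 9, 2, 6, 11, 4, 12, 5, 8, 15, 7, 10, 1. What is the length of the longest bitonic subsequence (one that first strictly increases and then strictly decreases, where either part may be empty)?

inc[i] = longest strictly increasing subsequence ending at i; dec[i] = longest strictly decreasing subsequence starting at i:
i:      1  2  3  4  5  6  7  8  9 10 11 12 13 14 15
a[i]:  14 13  3  9  2  6 11  4 12  5  8 15  7 10  1
inc:    1  1  1  2  1  2  3  2  4  3  4  5  4  5  1
dec:    6  5  3  4  2  3  4  2  4  2  3  3  2  2  1
Best peak at i=9 (value 12): inc=4, dec=4, length 4+4−1 = 7.

7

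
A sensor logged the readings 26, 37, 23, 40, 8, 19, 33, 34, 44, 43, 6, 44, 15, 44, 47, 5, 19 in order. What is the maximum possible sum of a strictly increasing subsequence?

237

Let S[i] be the best sum of a strictly increasing subsequence ending at i:
i:       1   2   3   4   5   6   7   8   9  10  11  12  13  14  15  16  17
a[i]:   26  37  23  40   8  19  33  34  44  43   6  44  15  44  47   5  19
S:      26  63  23 103   8  27  60  94 147 146   6 190  23 190 237   5  42
Maximum is 237 (e.g. 26 + 37 + 40 + 43 + 44 + 47).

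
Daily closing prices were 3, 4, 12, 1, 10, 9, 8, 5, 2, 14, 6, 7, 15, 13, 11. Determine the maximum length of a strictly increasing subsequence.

6

Let dp[i] be the length of the longest such subsequence ending at index i:
i:      1  2  3  4  5  6  7  8  9 10 11 12 13 14 15
a[i]:   3  4 12  1 10  9  8  5  2 14  6  7 15 13 11
dp:     1  2  3  1  3  3  3  3  2  4  4  5  6  6  6
Maximum dp value is 6.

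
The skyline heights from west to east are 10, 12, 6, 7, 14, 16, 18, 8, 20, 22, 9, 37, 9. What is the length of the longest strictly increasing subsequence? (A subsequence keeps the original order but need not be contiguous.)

8

Let dp[i] be the length of the longest such subsequence ending at index i:
i:      1  2  3  4  5  6  7  8  9 10 11 12 13
a[i]:  10 12  6  7 14 16 18  8 20 22  9 37  9
dp:     1  2  1  2  3  4  5  3  6  7  4  8  4
Maximum dp value is 8.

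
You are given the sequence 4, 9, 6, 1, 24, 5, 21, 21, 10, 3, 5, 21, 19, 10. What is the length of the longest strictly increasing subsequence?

4

Let dp[i] be the length of the longest such subsequence ending at index i:
i:      1  2  3  4  5  6  7  8  9 10 11 12 13 14
a[i]:   4  9  6  1 24  5 21 21 10  3  5 21 19 10
dp:     1  2  2  1  3  2  3  3  3  2  3  4  4  4
Maximum dp value is 4.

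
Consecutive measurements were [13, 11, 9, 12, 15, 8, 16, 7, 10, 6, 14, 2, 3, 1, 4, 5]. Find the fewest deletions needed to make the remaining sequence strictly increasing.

12

Fewest deletions = n − (longest strictly increasing subsequence).
i:      1  2  3  4  5  6  7  8  9 10 11 12 13 14 15 16
a[i]:  13 11  9 12 15  8 16  7 10  6 14  2  3  1  4  5
dp:     1  1  1  2  3  1  4  1  2  1  3  1  2  1  3  4
max dp = 4, so deletions = 16 − 4 = 12.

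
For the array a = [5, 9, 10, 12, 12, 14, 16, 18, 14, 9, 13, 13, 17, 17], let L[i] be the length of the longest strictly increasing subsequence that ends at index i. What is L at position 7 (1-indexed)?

6

dp[i] = 1 + max{dp[j] : j<i, a[j]<a[i]} (or 1 if no such j):
i:      1  2  3  4  5  6  7  8  9 10 11 12 13 14
a[i]:   5  9 10 12 12 14 16 18 14  9 13 13 17 17
dp:     1  2  3  4  4  5  6  7  5  2  5  5  7  7
At index 7 the value is 6.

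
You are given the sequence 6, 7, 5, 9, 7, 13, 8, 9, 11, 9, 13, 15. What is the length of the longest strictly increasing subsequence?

7

Let dp[i] be the length of the longest such subsequence ending at index i:
i:      1  2  3  4  5  6  7  8  9 10 11 12
a[i]:   6  7  5  9  7 13  8  9 11  9 13 15
dp:     1  2  1  3  2  4  3  4  5  4  6  7
Maximum dp value is 7.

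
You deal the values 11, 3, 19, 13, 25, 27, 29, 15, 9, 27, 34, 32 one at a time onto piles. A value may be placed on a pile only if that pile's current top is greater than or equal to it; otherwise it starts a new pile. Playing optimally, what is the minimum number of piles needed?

6

The minimum number of non-increasing subsequences covering a sequence equals the length of its longest strictly increasing subsequence.
LIS length is 6 (e.g. 11, 19, 25, 27, 29, 34), so 6 piles are needed.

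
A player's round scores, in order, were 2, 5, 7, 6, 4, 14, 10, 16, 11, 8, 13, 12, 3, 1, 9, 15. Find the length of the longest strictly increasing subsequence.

Track the smallest tail for each achievable length (strict):
2 → extends → [2]
5 → extends → [2, 5]
7 → extends → [2, 5, 7]
6 → replaces 7 → [2, 5, 6]
4 → replaces 5 → [2, 4, 6]
14 → extends → [2, 4, 6, 14]
10 → replaces 14 → [2, 4, 6, 10]
16 → extends → [2, 4, 6, 10, 16]
11 → replaces 16 → [2, 4, 6, 10, 11]
8 → replaces 10 → [2, 4, 6, 8, 11]
13 → extends → [2, 4, 6, 8, 11, 13]
12 → replaces 13 → [2, 4, 6, 8, 11, 12]
3 → replaces 4 → [2, 3, 6, 8, 11, 12]
1 → replaces 2 → [1, 3, 6, 8, 11, 12]
9 → replaces 11 → [1, 3, 6, 8, 9, 12]
15 → extends → [1, 3, 6, 8, 9, 12, 15]
Seven tails, so the longest strictly increasing subsequence has length 7 (e.g. 2, 5, 7, 10, 11, 13, 15).

7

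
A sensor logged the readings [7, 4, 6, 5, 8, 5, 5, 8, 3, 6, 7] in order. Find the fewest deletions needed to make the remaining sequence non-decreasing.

5

Fewest deletions = n − (longest non-decreasing subsequence).
Patience tails:
7 → extends → [7]
4 → replaces 7 → [4]
6 → extends → [4, 6]
5 → replaces 6 → [4, 5]
8 → extends → [4, 5, 8]
5 → replaces 8 → [4, 5, 5]
5 → extends → [4, 5, 5, 5]
8 → extends → [4, 5, 5, 5, 8]
3 → replaces 4 → [3, 5, 5, 5, 8]
6 → replaces 8 → [3, 5, 5, 5, 6]
7 → extends → [3, 5, 5, 5, 6, 7]
Longest non-decreasing subsequence has length 6, so deletions = 11 − 6 = 5.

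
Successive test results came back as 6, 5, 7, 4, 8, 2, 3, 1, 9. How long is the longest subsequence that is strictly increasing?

4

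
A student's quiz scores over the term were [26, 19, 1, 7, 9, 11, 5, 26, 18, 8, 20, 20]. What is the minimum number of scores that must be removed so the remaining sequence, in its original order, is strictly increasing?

Fewest deletions = n − (longest strictly increasing subsequence).
i:      1  2  3  4  5  6  7  8  9 10 11 12
a[i]:  26 19  1  7  9 11  5 26 18  8 20 20
dp:     1  1  1  2  3  4  2  5  5  3  6  6
max dp = 6, so deletions = 12 − 6 = 6.

6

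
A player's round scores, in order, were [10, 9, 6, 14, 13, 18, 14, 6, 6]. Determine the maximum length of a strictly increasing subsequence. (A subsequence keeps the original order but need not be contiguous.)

Track the smallest tail for each achievable length (strict):
10 → extends → [10]
9 → replaces 10 → [9]
6 → replaces 9 → [6]
14 → extends → [6, 14]
13 → replaces 14 → [6, 13]
18 → extends → [6, 13, 18]
14 → replaces 18 → [6, 13, 14]
6 → already a tail → [6, 13, 14]
6 → already a tail → [6, 13, 14]
Three tails, so the longest strictly increasing subsequence has length 3 (e.g. 10, 14, 18).

3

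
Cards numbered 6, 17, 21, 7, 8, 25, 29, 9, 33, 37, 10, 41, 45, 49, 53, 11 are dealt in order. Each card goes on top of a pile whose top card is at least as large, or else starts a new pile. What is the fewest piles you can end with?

11

The minimum number of non-increasing subsequences covering a sequence equals the length of its longest strictly increasing subsequence.
LIS length is 11 (e.g. 6, 17, 21, 25, 29, 33, 37, 41, 45, 49, 53), so 11 piles are needed.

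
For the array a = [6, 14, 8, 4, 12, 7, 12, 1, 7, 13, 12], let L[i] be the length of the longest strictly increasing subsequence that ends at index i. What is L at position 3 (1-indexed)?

2

dp[i] = 1 + max{dp[j] : j<i, a[j]<a[i]} (or 1 if no such j):
i:      1  2  3  4  5  6  7  8  9 10 11
a[i]:   6 14  8  4 12  7 12  1  7 13 12
dp:     1  2  2  1  3  2  3  1  2  4  3
At index 3 the value is 2.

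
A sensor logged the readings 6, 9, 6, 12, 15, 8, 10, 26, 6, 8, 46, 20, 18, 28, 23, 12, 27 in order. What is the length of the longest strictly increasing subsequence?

7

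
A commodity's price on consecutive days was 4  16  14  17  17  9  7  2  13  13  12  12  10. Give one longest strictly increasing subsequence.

4, 16, 17

Patience tails give the LIS length; then backtrack through the dp parents:
4 → extends → [4]
16 → extends → [4, 16]
14 → replaces 16 → [4, 14]
17 → extends → [4, 14, 17]
17 → already a tail → [4, 14, 17]
9 → replaces 14 → [4, 9, 17]
7 → replaces 9 → [4, 7, 17]
2 → replaces 4 → [2, 7, 17]
13 → replaces 17 → [2, 7, 13]
13 → already a tail → [2, 7, 13]
12 → replaces 13 → [2, 7, 12]
12 → already a tail → [2, 7, 12]
10 → replaces 12 → [2, 7, 10]
Length 3; one witness is 4, 16, 17.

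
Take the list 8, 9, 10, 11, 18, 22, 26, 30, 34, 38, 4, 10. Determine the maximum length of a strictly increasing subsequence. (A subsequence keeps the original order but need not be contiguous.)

Let dp[i] be the length of the longest such subsequence ending at index i:
i:      1  2  3  4  5  6  7  8  9 10 11 12
a[i]:   8  9 10 11 18 22 26 30 34 38  4 10
dp:     1  2  3  4  5  6  7  8  9 10  1  3
Maximum dp value is 10.

10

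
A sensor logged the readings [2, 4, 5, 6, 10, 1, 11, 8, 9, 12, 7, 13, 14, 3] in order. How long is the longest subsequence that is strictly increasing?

Track the smallest tail for each achievable length (strict):
2 → extends → [2]
4 → extends → [2, 4]
5 → extends → [2, 4, 5]
6 → extends → [2, 4, 5, 6]
10 → extends → [2, 4, 5, 6, 10]
1 → replaces 2 → [1, 4, 5, 6, 10]
11 → extends → [1, 4, 5, 6, 10, 11]
8 → replaces 10 → [1, 4, 5, 6, 8, 11]
9 → replaces 11 → [1, 4, 5, 6, 8, 9]
12 → extends → [1, 4, 5, 6, 8, 9, 12]
7 → replaces 8 → [1, 4, 5, 6, 7, 9, 12]
13 → extends → [1, 4, 5, 6, 7, 9, 12, 13]
14 → extends → [1, 4, 5, 6, 7, 9, 12, 13, 14]
3 → replaces 4 → [1, 3, 5, 6, 7, 9, 12, 13, 14]
Nine tails, so the longest strictly increasing subsequence has length 9 (e.g. 2, 4, 5, 6, 10, 11, 12, 13, 14).

9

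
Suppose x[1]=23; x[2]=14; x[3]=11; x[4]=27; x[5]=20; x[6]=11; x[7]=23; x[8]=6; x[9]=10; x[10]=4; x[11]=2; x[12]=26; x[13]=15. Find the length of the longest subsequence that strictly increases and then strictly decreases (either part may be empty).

7

inc[i] = longest strictly increasing subsequence ending at i; dec[i] = longest strictly decreasing subsequence starting at i:
i:      1  2  3  4  5  6  7  8  9 10 11 12 13
x[i]:  23 14 11 27 20 11 23  6 10  4  2 26 15
inc:    1  1  1  2  2  1  3  1  2  1  1  4  3
dec:    6  5  4  6  5  4  4  3  3  2  1  2  1
Best peak at i=4 (value 27): inc=2, dec=6, length 2+6−1 = 7.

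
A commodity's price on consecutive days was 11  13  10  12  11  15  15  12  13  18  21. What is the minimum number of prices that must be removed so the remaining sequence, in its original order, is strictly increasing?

5

Fewest deletions = n − (longest strictly increasing subsequence).
i:      1  2  3  4  5  6  7  8  9 10 11
a[i]:  11 13 10 12 11 15 15 12 13 18 21
dp:     1  2  1  2  2  3  3  3  4  5  6
max dp = 6, so deletions = 11 − 6 = 5.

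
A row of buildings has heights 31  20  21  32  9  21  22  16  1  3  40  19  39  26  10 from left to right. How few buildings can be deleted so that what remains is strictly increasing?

Fewest deletions = n − (longest strictly increasing subsequence).
Patience tails:
31 → extends → [31]
20 → replaces 31 → [20]
21 → extends → [20, 21]
32 → extends → [20, 21, 32]
9 → replaces 20 → [9, 21, 32]
21 → already a tail → [9, 21, 32]
22 → replaces 32 → [9, 21, 22]
16 → replaces 21 → [9, 16, 22]
1 → replaces 9 → [1, 16, 22]
3 → replaces 16 → [1, 3, 22]
40 → extends → [1, 3, 22, 40]
19 → replaces 22 → [1, 3, 19, 40]
39 → replaces 40 → [1, 3, 19, 39]
26 → replaces 39 → [1, 3, 19, 26]
10 → replaces 19 → [1, 3, 10, 26]
Longest strictly increasing subsequence has length 4, so deletions = 15 − 4 = 11.

11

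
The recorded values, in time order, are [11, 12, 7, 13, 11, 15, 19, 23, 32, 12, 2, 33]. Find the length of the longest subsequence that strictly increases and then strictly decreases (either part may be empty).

9

inc[i] = longest strictly increasing subsequence ending at i; dec[i] = longest strictly decreasing subsequence starting at i:
i:      1  2  3  4  5  6  7  8  9 10 11 12
a[i]:  11 12  7 13 11 15 19 23 32 12  2 33
inc:    1  2  1  3  2  4  5  6  7  3  1  8
dec:    3  3  2  3  2  3  3  3  3  2  1  1
Best peak at i=9 (value 32): inc=7, dec=3, length 7+3−1 = 9.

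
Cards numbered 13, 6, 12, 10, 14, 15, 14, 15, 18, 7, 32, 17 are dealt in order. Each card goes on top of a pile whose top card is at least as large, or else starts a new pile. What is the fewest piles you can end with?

Place each on the leftmost legal pile:
13 → new pile 1 (tops now [13])
6 → pile 1 (tops now [6])
12 → new pile 2 (tops now [6, 12])
10 → pile 2 (tops now [6, 10])
14 → new pile 3 (tops now [6, 10, 14])
15 → new pile 4 (tops now [6, 10, 14, 15])
14 → pile 3 (tops now [6, 10, 14, 15])
15 → pile 4 (tops now [6, 10, 14, 15])
18 → new pile 5 (tops now [6, 10, 14, 15, 18])
7 → pile 2 (tops now [6, 7, 14, 15, 18])
32 → new pile 6 (tops now [6, 7, 14, 15, 18, 32])
17 → pile 5 (tops now [6, 7, 14, 15, 17, 32])
Six piles.

6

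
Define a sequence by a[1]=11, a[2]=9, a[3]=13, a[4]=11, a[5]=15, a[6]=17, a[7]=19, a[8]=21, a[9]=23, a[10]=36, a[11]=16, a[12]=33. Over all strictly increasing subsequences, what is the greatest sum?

155

Let S[i] be the best sum of a strictly increasing subsequence ending at i:
i:       1   2   3   4   5   6   7   8   9  10  11  12
a[i]:   11   9  13  11  15  17  19  21  23  36  16  33
S:      11   9  24  20  39  56  75  96 119 155  55 152
Maximum is 155 (e.g. 11 + 13 + 15 + 17 + 19 + 21 + 23 + 36).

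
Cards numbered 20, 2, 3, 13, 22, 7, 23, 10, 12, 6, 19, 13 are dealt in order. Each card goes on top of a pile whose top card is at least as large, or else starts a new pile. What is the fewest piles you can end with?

Place each on the leftmost legal pile:
20 → new pile 1 (tops now [20])
2 → pile 1 (tops now [2])
3 → new pile 2 (tops now [2, 3])
13 → new pile 3 (tops now [2, 3, 13])
22 → new pile 4 (tops now [2, 3, 13, 22])
7 → pile 3 (tops now [2, 3, 7, 22])
23 → new pile 5 (tops now [2, 3, 7, 22, 23])
10 → pile 4 (tops now [2, 3, 7, 10, 23])
12 → pile 5 (tops now [2, 3, 7, 10, 12])
6 → pile 3 (tops now [2, 3, 6, 10, 12])
19 → new pile 6 (tops now [2, 3, 6, 10, 12, 19])
13 → pile 6 (tops now [2, 3, 6, 10, 12, 13])
Six piles.

6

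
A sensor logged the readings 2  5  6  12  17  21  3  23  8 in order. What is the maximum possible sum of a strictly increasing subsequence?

86

Let S[i] be the best sum of a strictly increasing subsequence ending at i:
i:      1  2  3  4  5  6  7  8  9
a[i]:   2  5  6 12 17 21  3 23  8
S:      2  7 13 25 42 63  5 86 21
Maximum is 86 (e.g. 2 + 5 + 6 + 12 + 17 + 21 + 23).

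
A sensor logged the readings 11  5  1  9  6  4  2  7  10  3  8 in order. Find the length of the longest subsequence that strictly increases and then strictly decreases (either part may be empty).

inc[i] = longest strictly increasing subsequence ending at i; dec[i] = longest strictly decreasing subsequence starting at i:
i:      1  2  3  4  5  6  7  8  9 10 11
a[i]:  11  5  1  9  6  4  2  7 10  3  8
inc:    1  1  1  2  2  2  2  3  4  3  4
dec:    5  3  1  4  3  2  1  2  2  1  1
Best peak at i=1 (value 11): inc=1, dec=5, length 1+5−1 = 5.

5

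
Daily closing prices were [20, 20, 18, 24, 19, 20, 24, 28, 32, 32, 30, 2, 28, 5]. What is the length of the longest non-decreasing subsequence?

Let dp[i] be the length of the longest such subsequence ending at index i:
i:      1  2  3  4  5  6  7  8  9 10 11 12 13 14
a[i]:  20 20 18 24 19 20 24 28 32 32 30  2 28  5
dp:     1  2  1  3  2  3  4  5  6  7  6  1  6  2
Maximum dp value is 7.

7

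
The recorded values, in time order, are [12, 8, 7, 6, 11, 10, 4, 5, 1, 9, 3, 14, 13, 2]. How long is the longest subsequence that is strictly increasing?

4

Track the smallest tail for each achievable length (strict):
12 → extends → [12]
8 → replaces 12 → [8]
7 → replaces 8 → [7]
6 → replaces 7 → [6]
11 → extends → [6, 11]
10 → replaces 11 → [6, 10]
4 → replaces 6 → [4, 10]
5 → replaces 10 → [4, 5]
1 → replaces 4 → [1, 5]
9 → extends → [1, 5, 9]
3 → replaces 5 → [1, 3, 9]
14 → extends → [1, 3, 9, 14]
13 → replaces 14 → [1, 3, 9, 13]
2 → replaces 3 → [1, 2, 9, 13]
Four tails, so the longest strictly increasing subsequence has length 4 (e.g. 4, 5, 9, 14).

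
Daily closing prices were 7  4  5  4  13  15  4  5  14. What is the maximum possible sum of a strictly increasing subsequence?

Let S[i] be the best sum of a strictly increasing subsequence ending at i:
i:      1  2  3  4  5  6  7  8  9
a[i]:   7  4  5  4 13 15  4  5 14
S:      7  4  9  4 22 37  4  9 36
Maximum is 37 (e.g. 4 + 5 + 13 + 15).

37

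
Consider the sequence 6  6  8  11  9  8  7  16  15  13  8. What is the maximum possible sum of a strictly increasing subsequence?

Let S[i] be the best sum of a strictly increasing subsequence ending at i:
i:      1  2  3  4  5  6  7  8  9 10 11
a[i]:   6  6  8 11  9  8  7 16 15 13  8
S:      6  6 14 25 23 14 13 41 40 38 21
Maximum is 41 (e.g. 6 + 8 + 11 + 16).

41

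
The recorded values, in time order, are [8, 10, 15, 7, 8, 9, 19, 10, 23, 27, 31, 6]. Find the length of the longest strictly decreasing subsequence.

3

Let dp[i] be the longest strictly decreasing subsequence ending at i:
i:      1  2  3  4  5  6  7  8  9 10 11 12
a[i]:   8 10 15  7  8  9 19 10 23 27 31  6
dp:     1  1  1  2  2  2  1  2  1  1  1  3
Maximum is 3.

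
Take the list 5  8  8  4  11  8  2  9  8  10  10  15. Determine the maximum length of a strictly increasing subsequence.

5

Track the smallest tail for each achievable length (strict):
5 → extends → [5]
8 → extends → [5, 8]
8 → already a tail → [5, 8]
4 → replaces 5 → [4, 8]
11 → extends → [4, 8, 11]
8 → already a tail → [4, 8, 11]
2 → replaces 4 → [2, 8, 11]
9 → replaces 11 → [2, 8, 9]
8 → already a tail → [2, 8, 9]
10 → extends → [2, 8, 9, 10]
10 → already a tail → [2, 8, 9, 10]
15 → extends → [2, 8, 9, 10, 15]
Five tails, so the longest strictly increasing subsequence has length 5 (e.g. 5, 8, 9, 10, 15).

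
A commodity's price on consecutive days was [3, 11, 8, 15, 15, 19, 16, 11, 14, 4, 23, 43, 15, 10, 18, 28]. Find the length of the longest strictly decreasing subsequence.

4

Negate each value so 'decreasing' becomes 'increasing', then run patience tails on the negated sequence:
-3 → extends → [-3]
-11 → replaces -3 → [-11]
-8 → extends → [-11, -8]
-15 → replaces -11 → [-15, -8]
-15 → already a tail → [-15, -8]
-19 → replaces -15 → [-19, -8]
-16 → replaces -8 → [-19, -16]
-11 → extends → [-19, -16, -11]
-14 → replaces -11 → [-19, -16, -14]
-4 → extends → [-19, -16, -14, -4]
-23 → replaces -19 → [-23, -16, -14, -4]
-43 → replaces -23 → [-43, -16, -14, -4]
-15 → replaces -14 → [-43, -16, -15, -4]
-10 → replaces -4 → [-43, -16, -15, -10]
-18 → replaces -16 → [-43, -18, -15, -10]
-28 → replaces -18 → [-43, -28, -15, -10]
Four tails, so the longest strictly decreasing subsequence of the original has length 4.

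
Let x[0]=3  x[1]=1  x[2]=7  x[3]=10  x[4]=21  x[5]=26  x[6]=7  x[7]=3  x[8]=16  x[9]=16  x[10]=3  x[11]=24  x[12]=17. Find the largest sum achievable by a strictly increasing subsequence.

Let S[i] be the best sum of a strictly increasing subsequence ending at i:
i:      0  1  2  3  4  5  6  7  8  9 10 11 12
x[i]:   3  1  7 10 21 26  7  3 16 16  3 24 17
S:      3  1 10 20 41 67 10  4 36 36  4 65 53
Maximum is 67 (e.g. 3 + 7 + 10 + 21 + 26).

67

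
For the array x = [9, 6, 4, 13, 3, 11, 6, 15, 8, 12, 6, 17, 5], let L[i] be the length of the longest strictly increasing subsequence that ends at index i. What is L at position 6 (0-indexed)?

dp[i] = 1 + max{dp[j] : j<i, x[j]<x[i]} (or 1 if no such j):
i:      0  1  2  3  4  5  6  7  8  9 10 11 12
x[i]:   9  6  4 13  3 11  6 15  8 12  6 17  5
dp:     1  1  1  2  1  2  2  3  3  4  2  5  2
At index 6 the value is 2.

2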